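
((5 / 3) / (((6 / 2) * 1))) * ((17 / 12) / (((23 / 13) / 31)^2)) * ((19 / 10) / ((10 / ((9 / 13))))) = 4035239 / 126960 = 31.78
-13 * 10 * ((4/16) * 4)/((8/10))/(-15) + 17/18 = 106/9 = 11.78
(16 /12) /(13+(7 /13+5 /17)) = 884 /9171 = 0.10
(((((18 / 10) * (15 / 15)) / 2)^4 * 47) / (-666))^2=1173953169 / 547600000000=0.00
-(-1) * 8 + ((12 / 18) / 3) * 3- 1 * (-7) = 15.67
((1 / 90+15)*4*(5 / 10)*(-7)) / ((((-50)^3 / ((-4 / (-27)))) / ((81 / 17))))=9457 / 7968750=0.00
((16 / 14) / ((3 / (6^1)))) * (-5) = -80 / 7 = -11.43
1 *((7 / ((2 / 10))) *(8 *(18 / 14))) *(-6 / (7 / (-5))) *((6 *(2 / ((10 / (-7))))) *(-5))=64800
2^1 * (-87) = -174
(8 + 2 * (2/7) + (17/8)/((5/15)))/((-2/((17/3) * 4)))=-4743/28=-169.39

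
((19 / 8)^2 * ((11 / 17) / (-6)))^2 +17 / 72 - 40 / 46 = -258190385 / 980140032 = -0.26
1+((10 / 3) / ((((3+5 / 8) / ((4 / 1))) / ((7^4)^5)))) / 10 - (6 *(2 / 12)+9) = 2553352521523583249 / 87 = 29348879557742336.20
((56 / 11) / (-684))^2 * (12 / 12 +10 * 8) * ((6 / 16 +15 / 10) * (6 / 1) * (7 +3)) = 22050 / 43681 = 0.50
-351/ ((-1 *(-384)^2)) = 39/ 16384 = 0.00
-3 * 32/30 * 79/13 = -1264/65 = -19.45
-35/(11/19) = -665/11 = -60.45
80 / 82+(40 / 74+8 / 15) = 46636 / 22755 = 2.05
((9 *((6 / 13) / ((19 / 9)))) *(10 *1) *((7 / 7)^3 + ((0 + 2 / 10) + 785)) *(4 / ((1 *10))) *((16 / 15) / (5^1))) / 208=2547288 / 401375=6.35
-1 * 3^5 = -243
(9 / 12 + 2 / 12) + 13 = 13.92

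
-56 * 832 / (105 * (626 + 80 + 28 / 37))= -123136 / 196125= -0.63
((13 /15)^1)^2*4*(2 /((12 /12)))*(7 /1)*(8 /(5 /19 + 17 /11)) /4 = 282568 /6075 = 46.51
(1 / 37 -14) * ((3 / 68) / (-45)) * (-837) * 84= -963.15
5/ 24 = 0.21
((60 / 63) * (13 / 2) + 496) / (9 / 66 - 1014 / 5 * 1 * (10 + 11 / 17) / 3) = -19721020 / 28258881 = -0.70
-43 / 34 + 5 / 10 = -13 / 17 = -0.76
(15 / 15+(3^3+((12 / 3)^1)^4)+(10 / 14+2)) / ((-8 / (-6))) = 6021 / 28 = 215.04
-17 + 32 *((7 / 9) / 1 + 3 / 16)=125 / 9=13.89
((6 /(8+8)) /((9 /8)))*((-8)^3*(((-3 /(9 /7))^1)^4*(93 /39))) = -38108672 /3159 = -12063.52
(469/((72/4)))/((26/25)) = 11725/468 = 25.05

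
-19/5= -3.80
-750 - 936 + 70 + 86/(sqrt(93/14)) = -1582.63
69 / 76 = 0.91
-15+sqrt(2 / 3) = -15+sqrt(6) / 3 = -14.18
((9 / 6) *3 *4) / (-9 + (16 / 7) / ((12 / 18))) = -42 / 13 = -3.23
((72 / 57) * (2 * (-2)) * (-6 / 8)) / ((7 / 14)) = 144 / 19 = 7.58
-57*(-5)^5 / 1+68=178193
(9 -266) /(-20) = 257 /20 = 12.85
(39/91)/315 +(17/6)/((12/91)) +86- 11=96.49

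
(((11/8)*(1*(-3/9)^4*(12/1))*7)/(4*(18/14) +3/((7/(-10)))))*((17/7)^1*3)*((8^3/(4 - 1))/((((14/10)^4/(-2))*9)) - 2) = -71962649/500094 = -143.90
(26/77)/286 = 1/847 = 0.00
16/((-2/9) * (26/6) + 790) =54/2663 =0.02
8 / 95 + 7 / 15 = 157 / 285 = 0.55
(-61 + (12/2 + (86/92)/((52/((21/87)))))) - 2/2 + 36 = -1387059/69368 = -20.00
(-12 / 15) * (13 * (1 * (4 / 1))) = -208 / 5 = -41.60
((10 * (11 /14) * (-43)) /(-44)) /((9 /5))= 1075 /252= 4.27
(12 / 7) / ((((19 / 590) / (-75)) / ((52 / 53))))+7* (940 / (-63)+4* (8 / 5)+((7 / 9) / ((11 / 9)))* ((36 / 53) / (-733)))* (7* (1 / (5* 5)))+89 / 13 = -3264237127258493 / 831227772375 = -3927.01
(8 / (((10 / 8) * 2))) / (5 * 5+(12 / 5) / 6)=16 / 127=0.13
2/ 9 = 0.22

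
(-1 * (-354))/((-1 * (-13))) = 354/13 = 27.23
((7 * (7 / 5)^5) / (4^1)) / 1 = 9.41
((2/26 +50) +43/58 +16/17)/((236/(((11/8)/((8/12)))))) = 21893949/48400768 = 0.45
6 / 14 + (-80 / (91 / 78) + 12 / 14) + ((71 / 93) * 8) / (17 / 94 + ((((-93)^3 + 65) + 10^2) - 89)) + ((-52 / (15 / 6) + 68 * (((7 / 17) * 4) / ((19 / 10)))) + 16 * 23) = 1584391762581223 / 4675630242465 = 338.86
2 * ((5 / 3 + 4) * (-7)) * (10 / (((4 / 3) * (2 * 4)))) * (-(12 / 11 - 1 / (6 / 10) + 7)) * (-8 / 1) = -126140 / 33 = -3822.42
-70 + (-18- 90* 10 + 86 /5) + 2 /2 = -4849 /5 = -969.80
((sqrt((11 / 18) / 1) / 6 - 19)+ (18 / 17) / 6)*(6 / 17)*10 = -19200 / 289+ 5*sqrt(22) / 51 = -65.98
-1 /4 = -0.25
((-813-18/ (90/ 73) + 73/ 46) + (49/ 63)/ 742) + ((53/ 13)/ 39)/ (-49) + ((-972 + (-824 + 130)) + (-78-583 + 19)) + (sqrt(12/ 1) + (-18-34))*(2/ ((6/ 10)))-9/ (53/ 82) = -1508701933603/ 454254255 + 20*sqrt(3)/ 3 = -3309.72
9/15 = 3/5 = 0.60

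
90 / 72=5 / 4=1.25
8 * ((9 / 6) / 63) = 4 / 21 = 0.19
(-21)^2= 441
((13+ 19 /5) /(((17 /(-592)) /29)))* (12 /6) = -2884224 /85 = -33932.05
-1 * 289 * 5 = -1445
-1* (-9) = 9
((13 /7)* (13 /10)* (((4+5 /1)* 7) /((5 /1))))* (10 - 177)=-254007 /50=-5080.14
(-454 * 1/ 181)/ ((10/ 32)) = -7264/ 905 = -8.03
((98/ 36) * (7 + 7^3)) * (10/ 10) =8575/ 9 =952.78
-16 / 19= -0.84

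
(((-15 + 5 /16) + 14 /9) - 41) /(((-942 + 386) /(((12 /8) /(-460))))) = -0.00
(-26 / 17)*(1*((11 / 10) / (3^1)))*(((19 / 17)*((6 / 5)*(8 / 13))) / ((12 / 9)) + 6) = -26818 / 7225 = -3.71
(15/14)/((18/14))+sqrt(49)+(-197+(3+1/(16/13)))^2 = 28668859/768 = 37329.24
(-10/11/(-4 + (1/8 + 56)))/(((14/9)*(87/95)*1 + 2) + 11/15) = -1520/362373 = -0.00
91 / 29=3.14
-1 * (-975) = 975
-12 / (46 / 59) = -354 / 23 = -15.39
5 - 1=4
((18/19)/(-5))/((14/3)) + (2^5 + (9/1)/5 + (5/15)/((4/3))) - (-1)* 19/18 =35.06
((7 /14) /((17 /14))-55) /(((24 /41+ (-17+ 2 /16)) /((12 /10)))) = 608768 /151385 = 4.02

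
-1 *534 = -534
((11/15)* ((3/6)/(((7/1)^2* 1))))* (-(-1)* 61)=671/1470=0.46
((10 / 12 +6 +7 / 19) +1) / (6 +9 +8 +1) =935 / 2736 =0.34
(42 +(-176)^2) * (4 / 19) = 124072 / 19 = 6530.11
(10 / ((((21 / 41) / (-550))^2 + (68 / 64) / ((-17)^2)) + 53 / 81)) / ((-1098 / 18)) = -28008317700000 / 112419499493833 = -0.25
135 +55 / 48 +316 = 21703 / 48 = 452.15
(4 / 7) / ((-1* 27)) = -0.02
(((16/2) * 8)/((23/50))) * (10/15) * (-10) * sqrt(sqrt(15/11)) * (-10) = 640000 * 11^(3/4) * 15^(1/4)/759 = 10023.18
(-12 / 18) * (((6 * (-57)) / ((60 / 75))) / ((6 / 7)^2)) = 387.92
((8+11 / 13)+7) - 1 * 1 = 193 / 13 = 14.85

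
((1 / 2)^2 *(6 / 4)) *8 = 3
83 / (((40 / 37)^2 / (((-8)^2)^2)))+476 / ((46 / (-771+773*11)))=213264344 / 575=370894.51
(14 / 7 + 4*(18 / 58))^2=8836 / 841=10.51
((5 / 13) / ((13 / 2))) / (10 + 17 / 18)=180 / 33293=0.01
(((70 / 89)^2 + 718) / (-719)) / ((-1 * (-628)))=-2846089 / 1788292486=-0.00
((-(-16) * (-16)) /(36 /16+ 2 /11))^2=126877696 /11449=11081.99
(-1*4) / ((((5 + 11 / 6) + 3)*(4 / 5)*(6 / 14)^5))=-168070 / 4779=-35.17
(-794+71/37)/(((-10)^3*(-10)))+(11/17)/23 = -7389037/144670000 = -0.05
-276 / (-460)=3 / 5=0.60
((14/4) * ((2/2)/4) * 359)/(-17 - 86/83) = -208579/11976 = -17.42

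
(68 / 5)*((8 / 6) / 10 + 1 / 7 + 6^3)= 1544212 / 525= 2941.36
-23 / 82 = -0.28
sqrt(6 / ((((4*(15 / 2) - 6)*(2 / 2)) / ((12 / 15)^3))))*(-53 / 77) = -212*sqrt(5) / 1925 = -0.25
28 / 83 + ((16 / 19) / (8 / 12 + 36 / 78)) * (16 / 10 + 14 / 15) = 10172 / 4565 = 2.23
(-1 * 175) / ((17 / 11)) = -1925 / 17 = -113.24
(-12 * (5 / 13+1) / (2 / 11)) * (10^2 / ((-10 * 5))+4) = -2376 / 13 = -182.77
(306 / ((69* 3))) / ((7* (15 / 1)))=34 / 2415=0.01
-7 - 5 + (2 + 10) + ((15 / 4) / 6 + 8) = 69 / 8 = 8.62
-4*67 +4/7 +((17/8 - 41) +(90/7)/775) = -2658571/8680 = -306.29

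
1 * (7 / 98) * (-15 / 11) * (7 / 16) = -15 / 352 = -0.04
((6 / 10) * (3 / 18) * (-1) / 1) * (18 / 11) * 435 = -783 / 11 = -71.18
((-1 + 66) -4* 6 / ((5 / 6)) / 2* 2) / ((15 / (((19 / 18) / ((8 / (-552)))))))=-79097 / 450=-175.77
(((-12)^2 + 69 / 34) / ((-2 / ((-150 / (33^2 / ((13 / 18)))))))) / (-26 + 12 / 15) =-2689375 / 9330552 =-0.29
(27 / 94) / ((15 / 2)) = 9 / 235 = 0.04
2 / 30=1 / 15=0.07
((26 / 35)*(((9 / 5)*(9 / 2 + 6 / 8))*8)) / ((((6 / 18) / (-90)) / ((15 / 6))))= -37908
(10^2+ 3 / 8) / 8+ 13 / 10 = 4431 / 320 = 13.85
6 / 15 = 2 / 5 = 0.40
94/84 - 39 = -1591/42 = -37.88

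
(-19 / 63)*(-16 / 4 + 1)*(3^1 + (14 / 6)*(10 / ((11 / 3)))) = 8.47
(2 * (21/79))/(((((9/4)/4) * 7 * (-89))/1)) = -32/21093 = -0.00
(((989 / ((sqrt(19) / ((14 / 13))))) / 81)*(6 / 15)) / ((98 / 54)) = 3956*sqrt(19) / 25935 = 0.66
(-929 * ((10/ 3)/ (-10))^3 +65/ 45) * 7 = 6776/ 27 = 250.96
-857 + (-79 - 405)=-1341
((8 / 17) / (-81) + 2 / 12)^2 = 196249 / 7584516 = 0.03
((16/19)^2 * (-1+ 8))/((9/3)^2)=1792/3249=0.55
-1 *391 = -391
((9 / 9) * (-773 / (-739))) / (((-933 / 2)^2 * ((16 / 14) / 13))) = 70343 / 1286582742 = 0.00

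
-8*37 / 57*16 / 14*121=-286528 / 399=-718.12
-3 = -3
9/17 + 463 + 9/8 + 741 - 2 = 163697/136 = 1203.65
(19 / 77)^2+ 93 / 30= 187409 / 59290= 3.16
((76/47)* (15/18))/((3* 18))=95/3807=0.02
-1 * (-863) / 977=863 / 977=0.88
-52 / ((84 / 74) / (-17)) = 16354 / 21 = 778.76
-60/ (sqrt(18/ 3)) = -10 * sqrt(6) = -24.49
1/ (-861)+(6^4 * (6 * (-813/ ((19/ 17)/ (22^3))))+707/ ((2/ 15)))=-1970592702787019/ 32718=-60229619866.34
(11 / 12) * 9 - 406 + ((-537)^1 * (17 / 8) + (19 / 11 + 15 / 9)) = -405367 / 264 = -1535.48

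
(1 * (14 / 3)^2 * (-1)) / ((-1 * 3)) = 196 / 27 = 7.26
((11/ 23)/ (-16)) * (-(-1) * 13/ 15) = -143/ 5520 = -0.03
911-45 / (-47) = 42862 / 47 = 911.96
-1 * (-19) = 19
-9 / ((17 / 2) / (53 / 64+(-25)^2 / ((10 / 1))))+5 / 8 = -36137 / 544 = -66.43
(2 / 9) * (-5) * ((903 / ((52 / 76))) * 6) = -8798.46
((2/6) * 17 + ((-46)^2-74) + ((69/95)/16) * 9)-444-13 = 7255303/4560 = 1591.08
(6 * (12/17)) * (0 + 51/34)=6.35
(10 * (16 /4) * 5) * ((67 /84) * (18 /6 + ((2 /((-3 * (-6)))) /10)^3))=146529067 /306180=478.57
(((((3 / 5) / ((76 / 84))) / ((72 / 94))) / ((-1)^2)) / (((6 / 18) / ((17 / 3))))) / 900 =5593 / 342000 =0.02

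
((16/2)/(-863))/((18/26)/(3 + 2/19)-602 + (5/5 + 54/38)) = 116584/7537800145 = 0.00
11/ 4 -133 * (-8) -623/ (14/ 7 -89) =373721/ 348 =1073.91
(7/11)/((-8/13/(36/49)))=-117/154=-0.76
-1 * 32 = -32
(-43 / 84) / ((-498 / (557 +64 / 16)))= 8041 / 13944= 0.58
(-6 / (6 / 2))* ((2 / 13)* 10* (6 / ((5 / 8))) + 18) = -852 / 13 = -65.54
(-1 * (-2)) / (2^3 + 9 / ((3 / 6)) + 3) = 2 / 29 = 0.07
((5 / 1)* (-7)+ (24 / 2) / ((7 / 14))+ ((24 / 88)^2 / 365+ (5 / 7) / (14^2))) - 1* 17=-1696409467 / 60594380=-28.00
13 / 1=13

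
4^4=256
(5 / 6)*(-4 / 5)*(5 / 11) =-10 / 33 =-0.30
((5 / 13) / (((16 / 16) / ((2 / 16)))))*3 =15 / 104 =0.14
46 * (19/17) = 874/17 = 51.41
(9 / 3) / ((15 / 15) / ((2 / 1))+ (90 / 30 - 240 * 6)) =-6 / 2873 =-0.00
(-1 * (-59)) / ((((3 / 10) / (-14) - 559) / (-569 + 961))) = -3237920 / 78263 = -41.37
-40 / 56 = -5 / 7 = -0.71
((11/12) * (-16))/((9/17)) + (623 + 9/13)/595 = -5566864/208845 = -26.66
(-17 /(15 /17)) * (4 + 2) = -115.60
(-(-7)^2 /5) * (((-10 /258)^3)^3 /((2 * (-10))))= -3828125 /39570121523011523076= -0.00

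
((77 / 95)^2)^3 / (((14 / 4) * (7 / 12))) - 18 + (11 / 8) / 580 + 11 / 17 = -199600779556324961 / 11596809666500000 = -17.21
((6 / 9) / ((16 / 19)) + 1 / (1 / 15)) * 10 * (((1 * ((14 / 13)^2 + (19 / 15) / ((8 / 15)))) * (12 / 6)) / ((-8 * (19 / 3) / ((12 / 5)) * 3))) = -1811241 / 102752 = -17.63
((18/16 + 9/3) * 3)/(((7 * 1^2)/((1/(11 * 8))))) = 9/448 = 0.02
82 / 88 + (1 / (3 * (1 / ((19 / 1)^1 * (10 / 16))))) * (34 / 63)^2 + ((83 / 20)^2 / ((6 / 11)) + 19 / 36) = 3582176161 / 104781600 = 34.19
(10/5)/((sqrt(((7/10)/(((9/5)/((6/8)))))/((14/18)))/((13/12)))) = 13 * sqrt(6)/9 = 3.54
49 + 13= 62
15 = 15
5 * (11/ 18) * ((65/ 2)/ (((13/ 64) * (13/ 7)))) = 30800/ 117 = 263.25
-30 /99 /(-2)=5 /33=0.15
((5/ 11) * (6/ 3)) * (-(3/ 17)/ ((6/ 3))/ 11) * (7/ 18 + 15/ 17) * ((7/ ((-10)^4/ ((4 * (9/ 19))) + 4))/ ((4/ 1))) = -40845/ 13298291072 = -0.00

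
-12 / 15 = -4 / 5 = -0.80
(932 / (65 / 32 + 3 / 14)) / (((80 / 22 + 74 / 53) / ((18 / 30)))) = 60855872 / 1229835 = 49.48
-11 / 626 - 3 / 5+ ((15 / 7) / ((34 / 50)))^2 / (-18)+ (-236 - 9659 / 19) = -313929021206 / 421077335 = -745.54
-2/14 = -1/7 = -0.14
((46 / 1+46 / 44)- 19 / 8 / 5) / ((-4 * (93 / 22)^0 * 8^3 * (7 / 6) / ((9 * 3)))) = -1659771 / 3153920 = -0.53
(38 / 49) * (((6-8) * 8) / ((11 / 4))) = -2432 / 539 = -4.51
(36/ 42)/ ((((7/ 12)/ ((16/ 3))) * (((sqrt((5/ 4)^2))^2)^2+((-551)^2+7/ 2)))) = 98304/ 3808445473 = 0.00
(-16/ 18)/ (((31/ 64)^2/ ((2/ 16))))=-4096/ 8649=-0.47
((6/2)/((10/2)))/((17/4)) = 12/85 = 0.14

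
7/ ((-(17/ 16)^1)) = -112/ 17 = -6.59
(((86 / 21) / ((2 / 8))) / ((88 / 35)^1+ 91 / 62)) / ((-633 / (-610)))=65050400 / 16409259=3.96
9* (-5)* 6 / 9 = -30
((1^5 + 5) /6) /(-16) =-1 /16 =-0.06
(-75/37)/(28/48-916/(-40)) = -4500/52133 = -0.09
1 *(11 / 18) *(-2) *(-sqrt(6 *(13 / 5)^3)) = 143 *sqrt(390) / 225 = 12.55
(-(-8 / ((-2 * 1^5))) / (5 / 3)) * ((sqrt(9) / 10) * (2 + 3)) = -18 / 5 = -3.60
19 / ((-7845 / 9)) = -57 / 2615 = -0.02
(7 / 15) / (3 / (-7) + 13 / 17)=833 / 600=1.39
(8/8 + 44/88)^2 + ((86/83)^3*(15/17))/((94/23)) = 4550598957/1827431252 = 2.49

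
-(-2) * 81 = 162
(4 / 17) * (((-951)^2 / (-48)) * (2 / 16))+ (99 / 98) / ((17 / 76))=-14651499 / 26656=-549.65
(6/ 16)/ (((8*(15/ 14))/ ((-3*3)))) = -63/ 160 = -0.39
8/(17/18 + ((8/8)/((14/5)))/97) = 24444/2897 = 8.44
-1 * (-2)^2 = -4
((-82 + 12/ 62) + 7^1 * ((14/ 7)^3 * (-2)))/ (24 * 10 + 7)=-6008/ 7657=-0.78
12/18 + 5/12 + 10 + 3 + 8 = 22.08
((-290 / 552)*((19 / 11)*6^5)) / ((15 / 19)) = -2261304 / 253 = -8937.96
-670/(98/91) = -4355/7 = -622.14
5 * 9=45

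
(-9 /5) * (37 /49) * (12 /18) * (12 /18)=-148 /245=-0.60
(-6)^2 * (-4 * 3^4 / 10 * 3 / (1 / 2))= -34992 / 5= -6998.40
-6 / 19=-0.32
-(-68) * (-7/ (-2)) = 238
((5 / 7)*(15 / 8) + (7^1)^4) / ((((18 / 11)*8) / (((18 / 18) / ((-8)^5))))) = -1479841 / 264241152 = -0.01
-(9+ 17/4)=-53/4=-13.25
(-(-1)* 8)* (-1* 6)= -48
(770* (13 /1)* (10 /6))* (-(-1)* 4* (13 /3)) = 2602600 /9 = 289177.78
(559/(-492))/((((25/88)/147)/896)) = -526762.33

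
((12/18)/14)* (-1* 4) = -4/21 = -0.19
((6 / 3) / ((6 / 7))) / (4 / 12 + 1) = 7 / 4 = 1.75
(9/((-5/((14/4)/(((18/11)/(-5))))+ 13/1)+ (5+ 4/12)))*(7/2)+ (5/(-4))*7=-122899/17372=-7.07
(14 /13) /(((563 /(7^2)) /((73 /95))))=50078 /695305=0.07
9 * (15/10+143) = 2601/2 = 1300.50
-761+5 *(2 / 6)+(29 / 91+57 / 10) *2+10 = -1006409 / 1365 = -737.30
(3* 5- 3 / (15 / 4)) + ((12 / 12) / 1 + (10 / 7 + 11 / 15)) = 1823 / 105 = 17.36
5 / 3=1.67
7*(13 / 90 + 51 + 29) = 50491 / 90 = 561.01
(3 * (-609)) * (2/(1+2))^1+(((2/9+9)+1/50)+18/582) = -52760927/43650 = -1208.73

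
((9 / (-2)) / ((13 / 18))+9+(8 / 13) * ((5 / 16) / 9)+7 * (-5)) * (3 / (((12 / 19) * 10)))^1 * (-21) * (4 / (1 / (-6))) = -1002421 / 130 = -7710.93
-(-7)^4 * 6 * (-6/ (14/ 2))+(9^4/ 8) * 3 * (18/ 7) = 522891/ 28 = 18674.68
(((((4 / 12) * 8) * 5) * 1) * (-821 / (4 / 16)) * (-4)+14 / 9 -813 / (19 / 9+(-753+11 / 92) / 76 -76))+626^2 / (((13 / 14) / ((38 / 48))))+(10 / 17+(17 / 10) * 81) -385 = 10677135387583661 / 20976252570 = 509010.62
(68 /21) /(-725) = -68 /15225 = -0.00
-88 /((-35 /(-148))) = -13024 /35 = -372.11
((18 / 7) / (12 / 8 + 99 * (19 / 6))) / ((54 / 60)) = 0.01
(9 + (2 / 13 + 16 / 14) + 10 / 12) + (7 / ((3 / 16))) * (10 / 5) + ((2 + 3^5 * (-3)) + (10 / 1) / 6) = -349187 / 546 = -639.54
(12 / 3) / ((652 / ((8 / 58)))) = 4 / 4727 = 0.00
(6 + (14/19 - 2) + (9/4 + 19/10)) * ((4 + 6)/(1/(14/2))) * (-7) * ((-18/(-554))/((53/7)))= -10424799/557878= -18.69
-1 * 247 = -247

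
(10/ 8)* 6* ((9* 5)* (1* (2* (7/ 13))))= 4725/ 13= 363.46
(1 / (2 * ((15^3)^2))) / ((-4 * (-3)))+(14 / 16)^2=1674421883 / 2187000000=0.77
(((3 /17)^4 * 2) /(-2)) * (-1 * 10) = 810 /83521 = 0.01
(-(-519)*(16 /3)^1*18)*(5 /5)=49824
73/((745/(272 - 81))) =18.72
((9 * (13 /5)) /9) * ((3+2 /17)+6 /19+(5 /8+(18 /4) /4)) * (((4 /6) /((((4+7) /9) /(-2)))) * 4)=-1044732 /17765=-58.81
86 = 86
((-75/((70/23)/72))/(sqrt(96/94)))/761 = -1035 * sqrt(141)/5327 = -2.31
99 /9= 11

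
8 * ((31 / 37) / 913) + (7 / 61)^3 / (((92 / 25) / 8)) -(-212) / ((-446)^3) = 41555321125960457 / 3911419778276223202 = 0.01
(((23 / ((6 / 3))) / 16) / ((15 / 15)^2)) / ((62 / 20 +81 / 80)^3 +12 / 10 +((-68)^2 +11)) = 368000 / 2409345689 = 0.00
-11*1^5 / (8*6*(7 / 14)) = -11 / 24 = -0.46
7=7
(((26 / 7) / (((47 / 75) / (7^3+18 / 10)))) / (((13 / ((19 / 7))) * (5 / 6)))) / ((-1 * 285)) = -20688 / 11515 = -1.80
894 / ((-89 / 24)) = -21456 / 89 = -241.08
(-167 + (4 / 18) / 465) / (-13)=53761 / 4185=12.85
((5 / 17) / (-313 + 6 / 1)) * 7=-35 / 5219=-0.01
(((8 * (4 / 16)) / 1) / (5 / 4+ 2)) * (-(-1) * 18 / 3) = 48 / 13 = 3.69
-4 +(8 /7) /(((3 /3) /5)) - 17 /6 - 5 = -257 /42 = -6.12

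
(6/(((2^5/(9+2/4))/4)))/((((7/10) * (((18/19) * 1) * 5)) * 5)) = 361/840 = 0.43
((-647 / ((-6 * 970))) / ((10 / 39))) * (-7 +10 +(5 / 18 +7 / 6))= 8411 / 4365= 1.93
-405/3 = -135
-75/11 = -6.82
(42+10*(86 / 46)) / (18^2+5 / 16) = 22336 / 119347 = 0.19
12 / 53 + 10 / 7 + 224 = 83718 / 371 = 225.65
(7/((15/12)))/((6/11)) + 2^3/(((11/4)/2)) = 16.08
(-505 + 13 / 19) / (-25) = 9582 / 475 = 20.17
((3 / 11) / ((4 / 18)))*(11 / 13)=27 / 26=1.04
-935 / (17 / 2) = -110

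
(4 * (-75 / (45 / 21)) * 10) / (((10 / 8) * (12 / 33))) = -3080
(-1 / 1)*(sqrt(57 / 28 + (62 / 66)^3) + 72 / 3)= -24 - sqrt(665870667) / 15246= -25.69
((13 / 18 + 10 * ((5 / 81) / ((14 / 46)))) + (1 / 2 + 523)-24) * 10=2847760 / 567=5022.50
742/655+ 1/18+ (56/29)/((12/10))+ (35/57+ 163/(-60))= 9029113/12992580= 0.69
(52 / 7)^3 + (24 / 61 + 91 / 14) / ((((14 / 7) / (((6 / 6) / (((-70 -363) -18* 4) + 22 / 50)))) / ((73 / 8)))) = 494513996007 / 1206503872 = 409.87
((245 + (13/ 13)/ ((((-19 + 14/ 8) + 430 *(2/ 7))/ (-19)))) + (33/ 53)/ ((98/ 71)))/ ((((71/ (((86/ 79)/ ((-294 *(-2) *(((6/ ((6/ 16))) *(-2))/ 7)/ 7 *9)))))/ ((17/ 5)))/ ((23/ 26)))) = -21111726840563/ 6450665848623360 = -0.00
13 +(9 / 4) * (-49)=-389 / 4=-97.25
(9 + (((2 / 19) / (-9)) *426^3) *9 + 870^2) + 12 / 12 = -7380855.89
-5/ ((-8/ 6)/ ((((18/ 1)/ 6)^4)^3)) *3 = 23914845/ 4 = 5978711.25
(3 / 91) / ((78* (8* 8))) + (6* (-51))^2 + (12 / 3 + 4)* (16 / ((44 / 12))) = 156024261131 / 1665664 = 93670.91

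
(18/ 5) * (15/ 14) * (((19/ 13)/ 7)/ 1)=513/ 637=0.81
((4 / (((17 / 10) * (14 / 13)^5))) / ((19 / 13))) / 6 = 24134045 / 130287864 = 0.19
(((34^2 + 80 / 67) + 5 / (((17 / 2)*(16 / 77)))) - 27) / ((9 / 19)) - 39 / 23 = 4508443439 / 1886184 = 2390.25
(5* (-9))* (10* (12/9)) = -600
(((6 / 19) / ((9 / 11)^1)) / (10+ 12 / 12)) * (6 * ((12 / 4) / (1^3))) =12 / 19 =0.63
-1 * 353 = -353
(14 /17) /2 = 0.41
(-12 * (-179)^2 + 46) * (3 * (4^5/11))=-1181018112/11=-107365282.91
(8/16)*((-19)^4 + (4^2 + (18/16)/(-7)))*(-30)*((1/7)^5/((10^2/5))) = -21896589/3764768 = -5.82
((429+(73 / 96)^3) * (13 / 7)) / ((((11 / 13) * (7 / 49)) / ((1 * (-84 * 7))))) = -3146289441841 / 811008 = -3879480.16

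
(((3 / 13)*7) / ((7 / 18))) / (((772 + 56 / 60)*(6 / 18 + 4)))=1215 / 979693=0.00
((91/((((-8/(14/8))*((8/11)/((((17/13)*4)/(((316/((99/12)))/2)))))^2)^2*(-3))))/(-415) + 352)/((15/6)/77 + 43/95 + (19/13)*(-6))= -1227307763733735972050602763/28884025823685889811808256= -42.49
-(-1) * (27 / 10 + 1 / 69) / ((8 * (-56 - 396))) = -1873 / 2495040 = -0.00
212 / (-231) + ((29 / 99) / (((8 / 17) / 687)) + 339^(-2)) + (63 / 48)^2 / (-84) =426.70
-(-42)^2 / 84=-21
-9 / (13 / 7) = -63 / 13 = -4.85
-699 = -699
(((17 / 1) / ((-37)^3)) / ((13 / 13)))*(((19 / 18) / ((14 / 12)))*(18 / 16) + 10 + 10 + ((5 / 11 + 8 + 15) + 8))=-549491 / 31202248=-0.02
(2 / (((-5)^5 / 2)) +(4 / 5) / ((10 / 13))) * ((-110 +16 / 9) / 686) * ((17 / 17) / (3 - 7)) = 263467 / 6431250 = 0.04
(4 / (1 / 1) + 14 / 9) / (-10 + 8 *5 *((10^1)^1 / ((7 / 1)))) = 0.12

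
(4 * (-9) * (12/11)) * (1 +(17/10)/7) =-48.81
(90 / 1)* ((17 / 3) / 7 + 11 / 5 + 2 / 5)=2148 / 7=306.86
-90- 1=-91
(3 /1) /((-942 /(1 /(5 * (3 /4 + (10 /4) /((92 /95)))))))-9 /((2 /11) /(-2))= 47639203 /481205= 99.00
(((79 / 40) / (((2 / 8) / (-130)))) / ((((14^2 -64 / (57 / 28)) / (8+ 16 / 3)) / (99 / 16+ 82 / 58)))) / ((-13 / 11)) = 58234297 / 108808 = 535.20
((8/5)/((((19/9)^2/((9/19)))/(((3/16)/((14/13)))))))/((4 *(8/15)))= 85293/6145664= 0.01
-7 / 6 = -1.17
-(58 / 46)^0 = -1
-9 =-9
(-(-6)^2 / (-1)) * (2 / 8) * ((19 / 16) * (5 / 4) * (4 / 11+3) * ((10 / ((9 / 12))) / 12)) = 17575 / 352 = 49.93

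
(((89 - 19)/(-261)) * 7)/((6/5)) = -1225/783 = -1.56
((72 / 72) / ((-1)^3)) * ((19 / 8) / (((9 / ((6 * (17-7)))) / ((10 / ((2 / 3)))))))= -475 / 2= -237.50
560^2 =313600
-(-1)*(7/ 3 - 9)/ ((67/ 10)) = -200/ 201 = -1.00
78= 78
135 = 135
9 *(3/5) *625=3375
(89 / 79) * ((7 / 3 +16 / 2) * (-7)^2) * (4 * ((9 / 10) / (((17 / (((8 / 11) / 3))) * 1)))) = 2163056 / 73865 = 29.28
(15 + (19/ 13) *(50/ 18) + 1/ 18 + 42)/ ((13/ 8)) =6356/ 169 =37.61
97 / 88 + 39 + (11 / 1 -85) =-33.90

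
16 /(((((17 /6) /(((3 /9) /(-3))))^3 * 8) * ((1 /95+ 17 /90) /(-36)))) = 36480 /1675333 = 0.02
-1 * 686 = -686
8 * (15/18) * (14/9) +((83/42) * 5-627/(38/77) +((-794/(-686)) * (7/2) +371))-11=-2344879/2646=-886.20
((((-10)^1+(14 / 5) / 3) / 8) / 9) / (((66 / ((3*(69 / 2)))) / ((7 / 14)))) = -0.10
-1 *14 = -14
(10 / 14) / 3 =5 / 21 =0.24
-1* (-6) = 6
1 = 1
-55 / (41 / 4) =-220 / 41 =-5.37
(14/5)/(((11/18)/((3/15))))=252/275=0.92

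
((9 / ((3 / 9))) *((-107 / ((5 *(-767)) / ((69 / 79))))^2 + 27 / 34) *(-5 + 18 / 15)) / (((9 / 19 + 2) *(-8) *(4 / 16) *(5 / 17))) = 56.04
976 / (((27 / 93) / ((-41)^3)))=-2085273776 / 9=-231697086.22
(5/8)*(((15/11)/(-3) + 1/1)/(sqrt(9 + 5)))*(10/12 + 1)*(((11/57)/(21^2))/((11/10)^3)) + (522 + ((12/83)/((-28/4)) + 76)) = 625*sqrt(14)/42582078 + 347426/581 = 597.98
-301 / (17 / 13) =-3913 / 17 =-230.18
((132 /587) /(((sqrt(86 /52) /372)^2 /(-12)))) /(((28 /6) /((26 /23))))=-222269059584 /4063801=-54694.87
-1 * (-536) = 536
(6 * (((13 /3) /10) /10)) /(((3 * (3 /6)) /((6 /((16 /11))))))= 143 /200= 0.72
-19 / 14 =-1.36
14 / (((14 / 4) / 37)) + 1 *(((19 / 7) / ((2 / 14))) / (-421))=62289 / 421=147.95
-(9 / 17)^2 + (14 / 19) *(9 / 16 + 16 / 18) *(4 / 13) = 3299 / 67626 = 0.05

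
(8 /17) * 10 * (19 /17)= 5.26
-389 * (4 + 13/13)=-1945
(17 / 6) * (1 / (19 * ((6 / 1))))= 0.02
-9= -9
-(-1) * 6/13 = 6/13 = 0.46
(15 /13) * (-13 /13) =-15 /13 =-1.15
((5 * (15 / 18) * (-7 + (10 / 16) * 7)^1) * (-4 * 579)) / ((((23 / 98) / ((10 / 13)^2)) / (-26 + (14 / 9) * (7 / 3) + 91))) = 153333433750 / 34983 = 4383084.18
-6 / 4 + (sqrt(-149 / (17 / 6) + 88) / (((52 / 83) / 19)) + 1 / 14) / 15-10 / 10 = -262 / 105 + 1577*sqrt(10234) / 13260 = 9.54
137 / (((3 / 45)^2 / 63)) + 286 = 1942261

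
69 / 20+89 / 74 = 3443 / 740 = 4.65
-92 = -92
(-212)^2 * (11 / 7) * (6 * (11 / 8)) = 4078668 / 7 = 582666.86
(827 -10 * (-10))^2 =859329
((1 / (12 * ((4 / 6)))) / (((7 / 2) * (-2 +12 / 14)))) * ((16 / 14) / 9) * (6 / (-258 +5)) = 1 / 10626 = 0.00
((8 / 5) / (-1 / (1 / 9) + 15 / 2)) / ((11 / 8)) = -128 / 165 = -0.78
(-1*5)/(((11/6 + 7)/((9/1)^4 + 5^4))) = -215580/53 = -4067.55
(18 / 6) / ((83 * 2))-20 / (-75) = 709 / 2490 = 0.28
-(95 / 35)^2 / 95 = -19 / 245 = -0.08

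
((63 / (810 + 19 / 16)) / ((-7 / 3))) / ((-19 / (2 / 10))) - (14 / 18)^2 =-60382253 / 99873405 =-0.60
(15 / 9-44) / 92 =-127 / 276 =-0.46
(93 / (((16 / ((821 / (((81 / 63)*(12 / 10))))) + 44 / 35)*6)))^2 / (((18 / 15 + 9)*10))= 16193835025 / 11391627648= 1.42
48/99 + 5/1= 181/33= 5.48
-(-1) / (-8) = -1 / 8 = -0.12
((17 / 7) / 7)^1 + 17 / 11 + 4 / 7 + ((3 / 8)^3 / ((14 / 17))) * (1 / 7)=1364921 / 551936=2.47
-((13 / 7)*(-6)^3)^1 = 2808 / 7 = 401.14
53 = 53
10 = 10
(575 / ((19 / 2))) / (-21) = -1150 / 399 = -2.88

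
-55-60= -115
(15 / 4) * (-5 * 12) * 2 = -450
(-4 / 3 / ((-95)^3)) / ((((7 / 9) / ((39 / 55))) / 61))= 28548 / 330089375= 0.00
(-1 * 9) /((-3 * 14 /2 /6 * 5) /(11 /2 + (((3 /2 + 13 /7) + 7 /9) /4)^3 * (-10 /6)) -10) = 12647639259 /20774195870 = 0.61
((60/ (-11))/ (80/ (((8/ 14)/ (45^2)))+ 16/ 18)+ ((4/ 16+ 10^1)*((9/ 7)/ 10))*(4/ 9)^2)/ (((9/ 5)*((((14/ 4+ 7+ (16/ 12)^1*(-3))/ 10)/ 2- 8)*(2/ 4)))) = -46025802320/ 1221380726643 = -0.04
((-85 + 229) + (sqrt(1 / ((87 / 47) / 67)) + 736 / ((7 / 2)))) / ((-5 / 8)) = -3968 / 7 - 8 * sqrt(273963) / 435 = -576.48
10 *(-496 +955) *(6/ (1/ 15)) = 413100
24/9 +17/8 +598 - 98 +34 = 12931/24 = 538.79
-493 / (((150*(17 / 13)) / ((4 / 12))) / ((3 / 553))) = -377 / 82950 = -0.00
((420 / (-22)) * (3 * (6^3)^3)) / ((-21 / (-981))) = -296586593280 / 11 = -26962417570.91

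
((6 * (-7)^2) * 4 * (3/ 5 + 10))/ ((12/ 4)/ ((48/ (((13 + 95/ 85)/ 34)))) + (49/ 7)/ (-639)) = 23020348176/ 27695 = 831209.54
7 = 7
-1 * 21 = -21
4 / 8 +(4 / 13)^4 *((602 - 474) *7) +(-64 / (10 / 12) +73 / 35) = -26463615 / 399854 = -66.18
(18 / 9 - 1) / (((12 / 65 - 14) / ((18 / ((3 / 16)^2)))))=-16640 / 449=-37.06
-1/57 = -0.02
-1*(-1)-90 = -89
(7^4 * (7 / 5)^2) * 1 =4705.96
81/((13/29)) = 2349/13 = 180.69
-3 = -3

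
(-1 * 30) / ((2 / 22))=-330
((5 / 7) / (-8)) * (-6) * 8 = 30 / 7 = 4.29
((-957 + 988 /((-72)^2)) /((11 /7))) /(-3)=8680175 /42768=202.96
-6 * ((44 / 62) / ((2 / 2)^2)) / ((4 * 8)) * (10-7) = -99 / 248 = -0.40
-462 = -462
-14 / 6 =-7 / 3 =-2.33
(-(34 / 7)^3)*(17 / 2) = -334084 / 343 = -974.01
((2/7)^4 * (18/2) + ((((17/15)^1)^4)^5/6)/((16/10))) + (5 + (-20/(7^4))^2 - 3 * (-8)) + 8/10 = 572933896815458696921490615596401/18402665589907105407714843750000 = 31.13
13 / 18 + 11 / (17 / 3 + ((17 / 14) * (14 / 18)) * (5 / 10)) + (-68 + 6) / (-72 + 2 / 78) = 37691611 / 11166246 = 3.38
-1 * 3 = -3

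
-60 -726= -786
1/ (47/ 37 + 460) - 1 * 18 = -307169/ 17067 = -18.00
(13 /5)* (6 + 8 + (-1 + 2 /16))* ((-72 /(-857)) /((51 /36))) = 29484 /14569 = 2.02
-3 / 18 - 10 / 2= -5.17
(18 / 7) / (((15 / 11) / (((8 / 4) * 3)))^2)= 8712 / 175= 49.78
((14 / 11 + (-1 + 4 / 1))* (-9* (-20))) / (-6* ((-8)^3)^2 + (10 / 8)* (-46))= -16920 / 34604273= -0.00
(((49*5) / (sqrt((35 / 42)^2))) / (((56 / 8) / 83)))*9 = 31374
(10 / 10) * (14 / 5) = 14 / 5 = 2.80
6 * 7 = 42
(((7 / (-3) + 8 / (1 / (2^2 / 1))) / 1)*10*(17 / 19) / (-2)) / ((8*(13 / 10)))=-37825 / 2964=-12.76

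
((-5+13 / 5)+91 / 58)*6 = -723 / 145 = -4.99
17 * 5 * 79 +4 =6719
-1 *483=-483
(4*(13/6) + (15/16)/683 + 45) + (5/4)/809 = 1423438457/26522256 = 53.67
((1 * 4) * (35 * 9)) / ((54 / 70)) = 4900 / 3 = 1633.33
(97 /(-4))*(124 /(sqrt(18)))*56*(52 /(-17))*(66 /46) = 48160112*sqrt(2) /391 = 174191.01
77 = 77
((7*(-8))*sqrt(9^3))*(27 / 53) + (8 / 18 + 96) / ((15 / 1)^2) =-82622596 / 107325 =-769.84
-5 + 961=956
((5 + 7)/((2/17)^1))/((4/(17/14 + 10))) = 285.96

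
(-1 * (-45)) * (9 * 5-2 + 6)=2205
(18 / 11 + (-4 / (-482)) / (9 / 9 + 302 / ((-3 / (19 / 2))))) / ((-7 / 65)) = -404060865 / 26592181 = -15.19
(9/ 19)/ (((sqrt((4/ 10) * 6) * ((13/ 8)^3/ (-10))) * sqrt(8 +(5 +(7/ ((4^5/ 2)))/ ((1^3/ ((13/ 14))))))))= -49152 * sqrt(7995)/ 22249019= -0.20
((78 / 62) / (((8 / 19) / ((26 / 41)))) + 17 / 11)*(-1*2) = -6.88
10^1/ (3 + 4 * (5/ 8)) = 20/ 11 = 1.82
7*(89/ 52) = 623/ 52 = 11.98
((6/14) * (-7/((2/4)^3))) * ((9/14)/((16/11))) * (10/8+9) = -12177/112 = -108.72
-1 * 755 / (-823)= 755 / 823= 0.92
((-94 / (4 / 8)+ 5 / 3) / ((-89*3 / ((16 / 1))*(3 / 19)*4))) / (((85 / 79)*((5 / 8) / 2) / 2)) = 105.16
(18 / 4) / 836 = 9 / 1672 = 0.01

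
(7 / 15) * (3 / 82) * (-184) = -3.14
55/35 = 11/7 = 1.57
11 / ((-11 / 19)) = -19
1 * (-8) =-8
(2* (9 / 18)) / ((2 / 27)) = 27 / 2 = 13.50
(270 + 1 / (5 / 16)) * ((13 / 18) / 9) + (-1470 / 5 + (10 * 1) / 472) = -26003051 / 95580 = -272.06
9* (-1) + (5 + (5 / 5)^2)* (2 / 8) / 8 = -141 / 16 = -8.81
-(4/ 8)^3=-1/ 8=-0.12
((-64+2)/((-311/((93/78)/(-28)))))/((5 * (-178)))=961/100751560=0.00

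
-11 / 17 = -0.65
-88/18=-44/9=-4.89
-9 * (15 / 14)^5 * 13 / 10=-17769375 / 1075648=-16.52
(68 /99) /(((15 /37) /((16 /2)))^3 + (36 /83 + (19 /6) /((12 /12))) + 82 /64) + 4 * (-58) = -241207772792152 /1040319595623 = -231.86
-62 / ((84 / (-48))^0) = -62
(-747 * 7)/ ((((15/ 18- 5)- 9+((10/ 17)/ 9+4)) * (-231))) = -76194/ 30635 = -2.49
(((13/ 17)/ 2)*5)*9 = 585/ 34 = 17.21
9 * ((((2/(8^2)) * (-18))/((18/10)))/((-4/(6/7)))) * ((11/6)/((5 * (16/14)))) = 99/512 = 0.19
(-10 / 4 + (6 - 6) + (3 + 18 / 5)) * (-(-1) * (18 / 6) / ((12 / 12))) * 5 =123 / 2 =61.50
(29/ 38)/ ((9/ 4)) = 58/ 171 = 0.34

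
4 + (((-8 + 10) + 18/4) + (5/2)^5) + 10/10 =3493/32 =109.16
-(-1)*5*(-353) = -1765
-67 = -67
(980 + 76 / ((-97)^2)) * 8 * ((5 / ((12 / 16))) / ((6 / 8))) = 655708160 / 9409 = 69689.46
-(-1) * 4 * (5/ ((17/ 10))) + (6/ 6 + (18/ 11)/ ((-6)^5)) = 1031167/ 80784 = 12.76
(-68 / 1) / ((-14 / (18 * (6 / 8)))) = 459 / 7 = 65.57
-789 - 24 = -813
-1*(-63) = 63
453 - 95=358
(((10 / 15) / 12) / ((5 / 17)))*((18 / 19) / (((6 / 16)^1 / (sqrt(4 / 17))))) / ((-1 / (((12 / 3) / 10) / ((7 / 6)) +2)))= -1312*sqrt(17) / 9975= -0.54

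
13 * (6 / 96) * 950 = 6175 / 8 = 771.88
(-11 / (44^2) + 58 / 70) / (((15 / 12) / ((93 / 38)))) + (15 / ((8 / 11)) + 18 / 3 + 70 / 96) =50851477 / 1755600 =28.97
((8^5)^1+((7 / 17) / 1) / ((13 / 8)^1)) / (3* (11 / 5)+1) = 18104460 / 4199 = 4311.61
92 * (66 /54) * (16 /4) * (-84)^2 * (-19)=-60299008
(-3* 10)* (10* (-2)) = 600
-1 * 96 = -96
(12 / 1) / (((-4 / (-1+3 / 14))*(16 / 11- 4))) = -363 / 392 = -0.93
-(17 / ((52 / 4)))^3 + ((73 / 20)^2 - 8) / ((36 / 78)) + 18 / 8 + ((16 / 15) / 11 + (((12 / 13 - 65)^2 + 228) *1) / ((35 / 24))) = 1211288109413 / 406005600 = 2983.43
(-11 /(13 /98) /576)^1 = -0.14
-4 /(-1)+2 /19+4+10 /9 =1576 /171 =9.22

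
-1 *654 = -654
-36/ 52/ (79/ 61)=-549/ 1027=-0.53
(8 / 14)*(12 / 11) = 48 / 77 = 0.62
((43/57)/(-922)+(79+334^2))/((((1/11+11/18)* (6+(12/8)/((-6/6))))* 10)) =64535523217/18262515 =3533.77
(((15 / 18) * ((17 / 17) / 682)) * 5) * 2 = 25 / 2046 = 0.01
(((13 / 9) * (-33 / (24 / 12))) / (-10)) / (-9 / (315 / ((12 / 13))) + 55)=13013 / 300156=0.04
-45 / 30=-3 / 2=-1.50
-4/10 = -2/5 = -0.40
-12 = -12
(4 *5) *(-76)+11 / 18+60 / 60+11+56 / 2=-1479.39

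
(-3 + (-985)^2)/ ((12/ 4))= 970222/ 3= 323407.33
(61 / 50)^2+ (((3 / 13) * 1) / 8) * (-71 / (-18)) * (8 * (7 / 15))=559607 / 292500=1.91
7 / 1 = 7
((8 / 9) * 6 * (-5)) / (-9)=80 / 27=2.96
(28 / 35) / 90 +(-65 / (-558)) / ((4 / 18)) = 14873 / 27900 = 0.53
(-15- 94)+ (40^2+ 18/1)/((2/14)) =11217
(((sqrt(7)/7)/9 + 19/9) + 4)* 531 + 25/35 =59* sqrt(7)/7 + 22720/7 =3268.01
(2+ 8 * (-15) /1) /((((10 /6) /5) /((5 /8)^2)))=-4425 /32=-138.28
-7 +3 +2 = -2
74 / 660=37 / 330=0.11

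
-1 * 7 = -7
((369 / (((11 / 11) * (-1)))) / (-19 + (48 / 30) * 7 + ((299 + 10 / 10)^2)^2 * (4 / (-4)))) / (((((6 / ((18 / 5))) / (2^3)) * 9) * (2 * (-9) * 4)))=-1 / 2963414637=-0.00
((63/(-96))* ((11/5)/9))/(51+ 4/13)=-1001/320160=-0.00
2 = 2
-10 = -10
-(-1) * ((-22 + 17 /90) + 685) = 663.19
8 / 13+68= 892 / 13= 68.62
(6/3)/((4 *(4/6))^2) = 9/32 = 0.28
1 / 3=0.33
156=156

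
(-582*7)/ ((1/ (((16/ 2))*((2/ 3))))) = -21728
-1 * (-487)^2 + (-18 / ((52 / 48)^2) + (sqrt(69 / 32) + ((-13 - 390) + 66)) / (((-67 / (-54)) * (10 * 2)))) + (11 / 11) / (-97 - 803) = -2417212833013 / 10190700 + 27 * sqrt(138) / 5360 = -237197.86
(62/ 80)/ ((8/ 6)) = 93/ 160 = 0.58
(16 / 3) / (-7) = -16 / 21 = -0.76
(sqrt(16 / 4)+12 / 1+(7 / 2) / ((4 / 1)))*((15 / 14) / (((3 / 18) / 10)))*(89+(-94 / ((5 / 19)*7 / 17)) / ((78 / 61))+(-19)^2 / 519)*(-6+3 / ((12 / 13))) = 1548156.85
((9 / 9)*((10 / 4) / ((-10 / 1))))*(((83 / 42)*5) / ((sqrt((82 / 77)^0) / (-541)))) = 224515 / 168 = 1336.40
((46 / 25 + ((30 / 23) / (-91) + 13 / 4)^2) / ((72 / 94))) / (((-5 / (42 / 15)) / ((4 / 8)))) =-4.50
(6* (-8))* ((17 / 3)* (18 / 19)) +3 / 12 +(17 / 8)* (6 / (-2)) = -40099 / 152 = -263.81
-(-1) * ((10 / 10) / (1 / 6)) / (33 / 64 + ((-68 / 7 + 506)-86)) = 2688 / 184039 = 0.01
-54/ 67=-0.81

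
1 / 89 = 0.01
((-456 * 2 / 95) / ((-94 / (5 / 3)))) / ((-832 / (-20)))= 5 / 1222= 0.00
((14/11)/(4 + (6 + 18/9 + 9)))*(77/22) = 7/33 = 0.21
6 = 6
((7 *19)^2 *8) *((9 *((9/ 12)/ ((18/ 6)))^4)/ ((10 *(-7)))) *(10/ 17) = -22743/ 544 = -41.81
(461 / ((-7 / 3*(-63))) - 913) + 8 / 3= -133358 / 147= -907.20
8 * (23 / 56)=23 / 7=3.29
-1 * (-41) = 41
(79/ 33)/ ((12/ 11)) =79/ 36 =2.19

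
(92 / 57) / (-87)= -92 / 4959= -0.02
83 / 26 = 3.19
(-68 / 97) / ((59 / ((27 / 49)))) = -1836 / 280427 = -0.01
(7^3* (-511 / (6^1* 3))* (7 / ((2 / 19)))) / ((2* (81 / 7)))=-163179163 / 5832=-27979.97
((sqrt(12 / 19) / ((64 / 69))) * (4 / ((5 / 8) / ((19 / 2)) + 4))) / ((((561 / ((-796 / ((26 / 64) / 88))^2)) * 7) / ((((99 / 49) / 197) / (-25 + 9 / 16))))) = -120587607343104 * sqrt(57) / 339924226733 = -2678.29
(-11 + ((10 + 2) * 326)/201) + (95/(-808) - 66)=-3121205/54136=-57.65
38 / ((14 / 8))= 152 / 7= 21.71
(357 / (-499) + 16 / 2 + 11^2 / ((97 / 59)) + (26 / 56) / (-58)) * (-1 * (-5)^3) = 794657413125 / 78606472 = 10109.31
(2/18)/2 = 1/18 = 0.06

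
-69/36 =-23/12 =-1.92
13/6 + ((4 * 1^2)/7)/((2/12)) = 235/42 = 5.60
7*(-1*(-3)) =21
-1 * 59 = -59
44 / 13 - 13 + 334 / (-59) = -11717 / 767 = -15.28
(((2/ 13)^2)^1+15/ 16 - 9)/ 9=-21737/ 24336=-0.89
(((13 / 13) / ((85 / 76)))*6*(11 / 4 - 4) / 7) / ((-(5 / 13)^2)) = 19266 / 2975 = 6.48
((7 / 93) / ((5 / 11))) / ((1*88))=7 / 3720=0.00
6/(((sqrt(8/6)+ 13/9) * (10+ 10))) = 351/610 - 81 * sqrt(3)/305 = 0.12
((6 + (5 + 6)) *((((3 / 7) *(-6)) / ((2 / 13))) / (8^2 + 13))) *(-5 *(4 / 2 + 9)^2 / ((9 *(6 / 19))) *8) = 923780 / 147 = 6284.22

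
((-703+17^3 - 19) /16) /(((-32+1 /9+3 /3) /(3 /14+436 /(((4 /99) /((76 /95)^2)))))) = -91176592221 /1556800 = -58566.67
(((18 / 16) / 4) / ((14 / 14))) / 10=9 / 320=0.03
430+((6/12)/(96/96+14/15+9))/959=135257375/314552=430.00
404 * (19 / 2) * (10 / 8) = 9595 / 2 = 4797.50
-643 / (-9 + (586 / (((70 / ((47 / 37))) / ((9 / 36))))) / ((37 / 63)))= 17605340 / 122481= 143.74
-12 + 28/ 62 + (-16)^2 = 7578/ 31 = 244.45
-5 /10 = -1 /2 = -0.50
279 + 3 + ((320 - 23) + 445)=1024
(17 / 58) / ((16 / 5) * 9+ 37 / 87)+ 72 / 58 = 922731 / 737354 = 1.25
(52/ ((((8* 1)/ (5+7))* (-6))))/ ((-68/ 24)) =78/ 17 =4.59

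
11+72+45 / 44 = 3697 / 44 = 84.02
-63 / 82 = -0.77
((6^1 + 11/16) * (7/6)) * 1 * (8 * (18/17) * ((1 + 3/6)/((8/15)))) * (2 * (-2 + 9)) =707805/272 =2602.22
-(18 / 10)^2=-81 / 25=-3.24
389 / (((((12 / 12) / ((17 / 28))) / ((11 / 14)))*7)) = 72743 / 2744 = 26.51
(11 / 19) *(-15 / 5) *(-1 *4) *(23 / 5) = 3036 / 95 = 31.96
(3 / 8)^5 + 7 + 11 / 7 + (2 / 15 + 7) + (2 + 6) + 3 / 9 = 82731947 / 3440640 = 24.05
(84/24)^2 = 49/4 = 12.25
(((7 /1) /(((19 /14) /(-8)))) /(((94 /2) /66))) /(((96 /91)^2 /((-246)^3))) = 2768634519651 /3572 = 775093650.52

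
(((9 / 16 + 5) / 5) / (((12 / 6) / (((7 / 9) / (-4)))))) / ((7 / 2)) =-89 / 2880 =-0.03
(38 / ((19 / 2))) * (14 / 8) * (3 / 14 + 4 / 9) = 83 / 18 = 4.61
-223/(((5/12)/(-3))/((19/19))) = 8028/5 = 1605.60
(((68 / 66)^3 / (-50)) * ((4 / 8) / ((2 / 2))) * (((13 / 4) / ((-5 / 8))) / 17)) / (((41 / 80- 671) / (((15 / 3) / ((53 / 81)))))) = -0.00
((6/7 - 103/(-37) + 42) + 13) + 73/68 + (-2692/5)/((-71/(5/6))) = 247715935/3751356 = 66.03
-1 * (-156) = 156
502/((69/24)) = 4016/23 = 174.61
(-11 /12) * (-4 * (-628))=-6908 /3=-2302.67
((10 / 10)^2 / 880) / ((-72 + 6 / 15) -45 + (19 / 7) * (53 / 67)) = -469 / 47236992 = -0.00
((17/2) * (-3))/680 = -3/80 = -0.04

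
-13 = -13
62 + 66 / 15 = 332 / 5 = 66.40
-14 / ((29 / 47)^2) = -30926 / 841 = -36.77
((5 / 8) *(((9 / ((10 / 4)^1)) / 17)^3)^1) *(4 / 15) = 972 / 614125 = 0.00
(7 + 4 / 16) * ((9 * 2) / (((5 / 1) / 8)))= 1044 / 5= 208.80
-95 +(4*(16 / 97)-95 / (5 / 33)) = -69970 / 97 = -721.34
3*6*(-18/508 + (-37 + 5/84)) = -665.57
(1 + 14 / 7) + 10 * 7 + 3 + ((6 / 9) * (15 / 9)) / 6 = 2057 / 27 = 76.19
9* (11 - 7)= 36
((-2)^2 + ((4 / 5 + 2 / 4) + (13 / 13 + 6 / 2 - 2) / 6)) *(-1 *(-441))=24843 / 10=2484.30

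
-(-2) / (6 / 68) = 68 / 3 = 22.67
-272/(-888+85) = 272/803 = 0.34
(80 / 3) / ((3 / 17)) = 1360 / 9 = 151.11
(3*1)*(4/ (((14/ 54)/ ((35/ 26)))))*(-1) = -810/ 13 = -62.31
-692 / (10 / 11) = -3806 / 5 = -761.20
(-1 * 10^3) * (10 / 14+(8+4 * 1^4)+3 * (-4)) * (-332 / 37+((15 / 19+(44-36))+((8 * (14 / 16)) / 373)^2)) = 89565970000 / 684653809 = 130.82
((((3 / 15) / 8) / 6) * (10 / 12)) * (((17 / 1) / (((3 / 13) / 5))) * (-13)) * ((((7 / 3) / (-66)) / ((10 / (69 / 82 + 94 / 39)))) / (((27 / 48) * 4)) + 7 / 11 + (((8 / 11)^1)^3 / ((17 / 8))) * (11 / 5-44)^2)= -4989303066449 / 946883520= -5269.18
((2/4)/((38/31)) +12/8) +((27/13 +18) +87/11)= 324887/10868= 29.89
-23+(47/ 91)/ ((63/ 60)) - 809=-1589012/ 1911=-831.51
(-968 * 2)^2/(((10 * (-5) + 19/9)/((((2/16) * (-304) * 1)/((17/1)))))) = 1281848832/7327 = 174948.66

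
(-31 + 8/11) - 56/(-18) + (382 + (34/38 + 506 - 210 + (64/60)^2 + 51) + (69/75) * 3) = 33229318/47025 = 706.63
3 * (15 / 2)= 45 / 2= 22.50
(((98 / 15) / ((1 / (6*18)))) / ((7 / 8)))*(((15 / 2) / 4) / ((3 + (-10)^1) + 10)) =504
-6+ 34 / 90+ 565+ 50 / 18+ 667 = 55312 / 45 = 1229.16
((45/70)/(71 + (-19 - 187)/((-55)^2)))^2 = 9150625/111405083076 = 0.00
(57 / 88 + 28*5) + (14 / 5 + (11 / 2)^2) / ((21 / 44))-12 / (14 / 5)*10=1543433 / 9240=167.04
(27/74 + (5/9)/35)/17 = 1775/79254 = 0.02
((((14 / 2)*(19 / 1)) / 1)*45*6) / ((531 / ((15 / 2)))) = 29925 / 59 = 507.20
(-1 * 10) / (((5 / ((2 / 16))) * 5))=-1 / 20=-0.05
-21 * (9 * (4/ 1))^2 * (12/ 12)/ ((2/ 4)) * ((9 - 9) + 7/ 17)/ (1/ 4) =-1524096/ 17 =-89652.71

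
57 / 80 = 0.71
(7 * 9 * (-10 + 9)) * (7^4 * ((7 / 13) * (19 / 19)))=-1058841 / 13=-81449.31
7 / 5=1.40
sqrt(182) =13.49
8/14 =4/7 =0.57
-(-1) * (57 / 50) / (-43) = -57 / 2150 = -0.03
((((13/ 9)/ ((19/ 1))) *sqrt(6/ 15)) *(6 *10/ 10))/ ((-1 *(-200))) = 13 *sqrt(10)/ 28500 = 0.00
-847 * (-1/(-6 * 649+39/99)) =-27951/128489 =-0.22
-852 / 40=-213 / 10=-21.30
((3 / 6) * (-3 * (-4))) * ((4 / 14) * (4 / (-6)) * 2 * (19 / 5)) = -8.69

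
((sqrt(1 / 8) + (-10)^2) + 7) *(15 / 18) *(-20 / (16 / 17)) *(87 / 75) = -2205.22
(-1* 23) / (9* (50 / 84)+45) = -0.46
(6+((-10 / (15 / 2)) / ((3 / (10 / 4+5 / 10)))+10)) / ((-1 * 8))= -11 / 6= -1.83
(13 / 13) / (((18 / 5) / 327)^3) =161878625 / 216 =749438.08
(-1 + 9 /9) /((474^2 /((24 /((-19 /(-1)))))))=0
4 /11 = 0.36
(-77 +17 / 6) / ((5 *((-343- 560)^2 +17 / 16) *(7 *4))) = -178 / 273977781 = -0.00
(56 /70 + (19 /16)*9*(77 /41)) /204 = 4027 /39360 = 0.10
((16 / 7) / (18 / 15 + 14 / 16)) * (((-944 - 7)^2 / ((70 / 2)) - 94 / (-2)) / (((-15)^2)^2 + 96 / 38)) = 2203503872 / 3912140841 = 0.56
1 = 1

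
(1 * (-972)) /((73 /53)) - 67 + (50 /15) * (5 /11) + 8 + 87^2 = 16395212 /2409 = 6805.82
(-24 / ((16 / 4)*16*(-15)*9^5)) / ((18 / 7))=7 / 42515280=0.00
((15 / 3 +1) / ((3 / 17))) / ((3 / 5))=170 / 3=56.67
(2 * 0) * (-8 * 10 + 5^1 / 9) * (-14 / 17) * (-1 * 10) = 0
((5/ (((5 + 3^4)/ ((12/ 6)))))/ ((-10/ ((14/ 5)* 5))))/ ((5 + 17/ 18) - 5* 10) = 126/ 34099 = 0.00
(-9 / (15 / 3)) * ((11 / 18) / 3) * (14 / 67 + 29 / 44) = -853 / 2680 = -0.32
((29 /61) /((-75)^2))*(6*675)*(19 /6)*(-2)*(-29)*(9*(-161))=-138921426 /1525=-91096.02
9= 9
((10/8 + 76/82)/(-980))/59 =-51/1354640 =-0.00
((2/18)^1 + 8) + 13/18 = 53/6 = 8.83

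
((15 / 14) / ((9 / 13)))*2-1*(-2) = 107 / 21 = 5.10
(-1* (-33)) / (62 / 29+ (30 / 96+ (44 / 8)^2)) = 15312 / 15173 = 1.01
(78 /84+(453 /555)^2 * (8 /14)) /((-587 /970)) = -8693043 /4018015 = -2.16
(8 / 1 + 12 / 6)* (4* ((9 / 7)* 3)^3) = 787320 / 343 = 2295.39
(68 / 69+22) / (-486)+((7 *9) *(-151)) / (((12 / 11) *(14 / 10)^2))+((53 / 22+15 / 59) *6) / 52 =-8810872812587 / 1980484506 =-4448.85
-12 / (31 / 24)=-288 / 31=-9.29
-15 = -15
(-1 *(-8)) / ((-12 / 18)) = -12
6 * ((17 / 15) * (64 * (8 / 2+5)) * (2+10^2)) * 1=1997568 / 5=399513.60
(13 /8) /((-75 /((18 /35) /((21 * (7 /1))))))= -13 /171500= -0.00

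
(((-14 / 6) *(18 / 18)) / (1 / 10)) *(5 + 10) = -350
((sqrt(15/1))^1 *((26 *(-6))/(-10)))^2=18252/5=3650.40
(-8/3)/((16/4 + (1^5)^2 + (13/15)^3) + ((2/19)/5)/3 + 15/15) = -171000/426943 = -0.40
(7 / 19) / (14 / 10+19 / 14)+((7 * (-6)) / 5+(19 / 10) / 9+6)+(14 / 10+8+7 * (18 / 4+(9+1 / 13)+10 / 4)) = 514345669 / 4290390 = 119.88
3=3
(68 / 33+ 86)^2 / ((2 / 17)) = 71781106 / 1089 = 65914.70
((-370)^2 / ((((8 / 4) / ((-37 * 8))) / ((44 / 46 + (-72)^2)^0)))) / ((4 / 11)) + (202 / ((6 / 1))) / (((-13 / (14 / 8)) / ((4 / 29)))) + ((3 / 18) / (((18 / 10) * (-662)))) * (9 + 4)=-750915314675917 / 13476996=-55718300.63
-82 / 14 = -41 / 7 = -5.86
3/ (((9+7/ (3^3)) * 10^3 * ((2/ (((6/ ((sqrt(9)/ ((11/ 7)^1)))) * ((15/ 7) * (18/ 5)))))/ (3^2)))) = 216513/ 6125000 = 0.04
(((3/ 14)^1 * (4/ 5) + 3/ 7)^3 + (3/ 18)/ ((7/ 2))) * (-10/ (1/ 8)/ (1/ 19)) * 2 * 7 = -5609.81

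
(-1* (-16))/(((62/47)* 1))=376/31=12.13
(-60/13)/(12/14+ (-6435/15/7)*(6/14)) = 196/1079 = 0.18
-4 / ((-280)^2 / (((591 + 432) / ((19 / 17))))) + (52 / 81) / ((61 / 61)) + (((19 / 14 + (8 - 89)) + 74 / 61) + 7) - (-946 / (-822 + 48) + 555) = -1153802116331 / 1840028400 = -627.06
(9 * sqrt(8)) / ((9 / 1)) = 2 * sqrt(2) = 2.83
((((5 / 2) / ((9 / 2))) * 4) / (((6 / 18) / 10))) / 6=100 / 9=11.11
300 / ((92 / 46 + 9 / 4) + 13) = 400 / 23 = 17.39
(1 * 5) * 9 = 45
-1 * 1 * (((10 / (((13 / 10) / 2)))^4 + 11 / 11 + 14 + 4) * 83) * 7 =-929915284879 / 28561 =-32558918.98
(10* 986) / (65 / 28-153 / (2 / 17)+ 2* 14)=-55216 / 7113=-7.76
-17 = -17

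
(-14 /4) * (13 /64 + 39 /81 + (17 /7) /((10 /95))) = -83.15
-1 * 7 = -7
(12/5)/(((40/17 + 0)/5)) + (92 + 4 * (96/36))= 3233/30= 107.77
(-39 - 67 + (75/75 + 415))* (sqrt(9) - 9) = -1860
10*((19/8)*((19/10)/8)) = 361/64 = 5.64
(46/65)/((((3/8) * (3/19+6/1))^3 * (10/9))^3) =249034855484326150144/901280322983397838966875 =0.00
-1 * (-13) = 13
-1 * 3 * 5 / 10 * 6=-9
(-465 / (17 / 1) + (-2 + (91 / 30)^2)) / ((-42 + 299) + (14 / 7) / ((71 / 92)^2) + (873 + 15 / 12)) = -1554256243 / 87509256525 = -0.02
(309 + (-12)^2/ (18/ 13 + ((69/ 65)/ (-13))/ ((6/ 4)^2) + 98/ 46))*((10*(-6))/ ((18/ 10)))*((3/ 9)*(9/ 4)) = -1776752025/ 202829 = -8759.85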